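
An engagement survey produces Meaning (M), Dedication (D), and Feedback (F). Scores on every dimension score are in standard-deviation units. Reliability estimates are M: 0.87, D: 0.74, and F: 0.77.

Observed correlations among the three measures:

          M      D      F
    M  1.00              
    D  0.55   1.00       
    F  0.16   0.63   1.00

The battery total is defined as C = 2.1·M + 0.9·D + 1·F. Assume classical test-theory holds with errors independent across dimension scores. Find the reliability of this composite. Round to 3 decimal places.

0.900

Var(C) = 2.1² + 0.9² + 1 + 2·[1.89·0.55 + 2.1·0.16 + 0.9·0.63] = 6.22 + 3.885 = 10.105.
With uncorrelated errors the cross-covariances are all true-score covariance, so they carry over unchanged; only the diagonal terms shrink to ρᵢσᵢ².
True-score variance = [2.1²·0.87 + 0.9²·0.74 + 0.77] + 3.885 = 5.2061 + 3.885 = 9.0911.
Reliability = 9.0911 / 10.105 = 0.900.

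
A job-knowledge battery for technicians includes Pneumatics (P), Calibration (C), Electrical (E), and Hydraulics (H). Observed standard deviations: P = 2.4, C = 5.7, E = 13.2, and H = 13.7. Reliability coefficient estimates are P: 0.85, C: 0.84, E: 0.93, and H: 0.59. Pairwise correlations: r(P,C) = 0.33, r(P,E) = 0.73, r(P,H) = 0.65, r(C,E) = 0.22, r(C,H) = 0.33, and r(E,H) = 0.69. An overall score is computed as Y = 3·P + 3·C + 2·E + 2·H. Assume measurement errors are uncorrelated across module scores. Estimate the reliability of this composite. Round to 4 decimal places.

0.8949

Var(Y) = 3²·2.4² + 3²·5.7² + 2²·13.2² + 2²·13.7² + 2·[9·2.4·5.7·0.33 + 6·2.4·13.2·0.73 + 6·2.4·13.7·0.65 + 6·5.7·13.2·0.22 + 6·5.7·13.7·0.33 + 4·13.2·13.7·0.69] = 1791.97 + 2121.35 = 3913.32.
Under uncorrelated errors the observed covariances equal the true-score covariances, so only the own-variance terms attenuate.
True-score variance = [3²·2.4²·0.85 + 3²·5.7²·0.84 + 2²·13.2²·0.93 + 2²·13.7²·0.59] + 2121.35 = 1380.81 + 2121.35 = 3502.16.
Reliability = 3502.16 / 3913.32 = 0.8949.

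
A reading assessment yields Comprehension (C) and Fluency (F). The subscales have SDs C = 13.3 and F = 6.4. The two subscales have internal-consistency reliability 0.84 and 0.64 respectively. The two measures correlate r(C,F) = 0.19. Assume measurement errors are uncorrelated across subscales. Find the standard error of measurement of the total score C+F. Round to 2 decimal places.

Var(total) = 217.85 + 32.3456 = 250.196.
True-score variance = 174.802 + 32.3456 = 207.148, so reliability = 0.8279.
Error variance = 250.196 − 207.148 = 43.048; SEM = √43.048 = 6.56.

6.56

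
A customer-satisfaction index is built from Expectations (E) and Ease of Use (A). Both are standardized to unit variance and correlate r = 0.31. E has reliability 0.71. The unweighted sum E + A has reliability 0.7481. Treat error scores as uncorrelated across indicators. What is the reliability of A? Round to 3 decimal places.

Var(E+A) = 2 + 2·0.31 = 2.620.
True-score variance = ρ_E + ρ_A + 2·0.31, so 0.7481 = (0.71 + ρ_A + 0.62) / 2.620.
ρ_A = 0.7481·2.620 − 0.71 − 0.62 = 0.630.

0.630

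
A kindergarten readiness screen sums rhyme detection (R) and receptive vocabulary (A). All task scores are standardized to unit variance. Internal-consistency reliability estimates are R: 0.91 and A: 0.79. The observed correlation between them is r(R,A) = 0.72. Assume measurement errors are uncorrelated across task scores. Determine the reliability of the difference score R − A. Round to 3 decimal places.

Var(R−A) = 1 + 1 − 2·0.72 = 2 − 1.44 = 0.56.
Because errors are independent across components, Cov(Tᵢ,Tⱼ) = Cov(Xᵢ,Xⱼ); the off-diagonal part of the true-score variance is the same as above.
True-score variance = [0.91 + 0.79] − 1.44 = 1.7 − 1.44 = 0.26.
Reliability = 0.26 / 0.56 = 0.464.

0.464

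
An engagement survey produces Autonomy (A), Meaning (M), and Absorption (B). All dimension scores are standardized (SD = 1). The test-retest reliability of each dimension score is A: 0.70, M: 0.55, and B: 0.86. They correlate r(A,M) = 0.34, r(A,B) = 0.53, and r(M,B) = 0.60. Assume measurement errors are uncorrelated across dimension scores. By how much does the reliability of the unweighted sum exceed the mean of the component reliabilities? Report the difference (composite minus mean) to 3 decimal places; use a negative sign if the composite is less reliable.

Var(sum) = 3 + 2.94 = 5.94; true-score variance = 2.11 + 2.94 = 5.05; composite reliability = 0.8502.
Mean component reliability = 0.7033.
Difference = 0.8502 − 0.7033 = 0.147.

0.147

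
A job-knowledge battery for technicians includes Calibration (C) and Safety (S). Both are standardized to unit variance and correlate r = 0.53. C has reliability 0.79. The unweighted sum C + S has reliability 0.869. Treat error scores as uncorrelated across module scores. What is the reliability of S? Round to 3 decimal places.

0.809

Var(C+S) = 2 + 2·0.53 = 3.060.
True-score variance = ρ_C + ρ_S + 2·0.53, so 0.869 = (0.79 + ρ_S + 1.06) / 3.060.
ρ_S = 0.869·3.060 − 0.79 − 1.06 = 0.809.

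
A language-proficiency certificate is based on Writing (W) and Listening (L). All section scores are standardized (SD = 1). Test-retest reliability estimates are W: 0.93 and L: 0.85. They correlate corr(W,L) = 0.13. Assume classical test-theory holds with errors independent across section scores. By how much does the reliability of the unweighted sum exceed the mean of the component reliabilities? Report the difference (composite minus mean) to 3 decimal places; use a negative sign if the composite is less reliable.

0.013

Var(sum) = 2 + 0.26 = 2.26; true-score variance = 1.78 + 0.26 = 2.04; composite reliability = 0.9027.
Mean component reliability = 0.8900.
Difference = 0.9027 − 0.8900 = 0.013.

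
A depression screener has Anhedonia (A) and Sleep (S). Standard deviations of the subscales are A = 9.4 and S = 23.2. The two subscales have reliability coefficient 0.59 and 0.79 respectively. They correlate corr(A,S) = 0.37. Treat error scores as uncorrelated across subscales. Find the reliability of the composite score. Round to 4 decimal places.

0.8106

Var(A+S) = 9.4² + 23.2² + 2·[9.4·23.2·0.37] = 626.6 + 161.379 = 787.979.
With uncorrelated errors the cross-covariances are all true-score covariance, so they carry over unchanged; only the diagonal terms shrink to ρᵢσᵢ².
True-score variance = [9.4²·0.59 + 23.2²·0.79] + 161.379 = 477.342 + 161.379 = 638.721.
Reliability = 638.721 / 787.979 = 0.8106.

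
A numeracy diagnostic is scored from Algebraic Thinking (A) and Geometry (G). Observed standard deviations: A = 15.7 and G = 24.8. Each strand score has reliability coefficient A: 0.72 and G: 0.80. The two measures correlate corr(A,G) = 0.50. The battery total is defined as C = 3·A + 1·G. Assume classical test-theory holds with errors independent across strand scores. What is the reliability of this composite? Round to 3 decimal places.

Var(C) = 3²·15.7² + 24.8² + 2·[3·15.7·24.8·0.50] = 2833.45 + 1168.08 = 4001.53.
Under uncorrelated errors the observed covariances equal the true-score covariances, so only the own-variance terms attenuate.
True-score variance = [3²·15.7²·0.72 + 24.8²·0.80] + 1168.08 = 2089.29 + 1168.08 = 3257.37.
Reliability = 3257.37 / 4001.53 = 0.814.

0.814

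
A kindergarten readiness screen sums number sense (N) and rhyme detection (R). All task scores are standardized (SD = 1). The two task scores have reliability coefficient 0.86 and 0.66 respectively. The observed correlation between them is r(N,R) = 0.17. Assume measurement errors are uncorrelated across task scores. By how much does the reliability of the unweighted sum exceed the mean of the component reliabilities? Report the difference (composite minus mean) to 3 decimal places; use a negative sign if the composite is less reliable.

Var(sum) = 2 + 0.34 = 2.34; true-score variance = 1.52 + 0.34 = 1.86; composite reliability = 0.7949.
Mean component reliability = 0.7600.
Difference = 0.7949 − 0.7600 = 0.035.

0.035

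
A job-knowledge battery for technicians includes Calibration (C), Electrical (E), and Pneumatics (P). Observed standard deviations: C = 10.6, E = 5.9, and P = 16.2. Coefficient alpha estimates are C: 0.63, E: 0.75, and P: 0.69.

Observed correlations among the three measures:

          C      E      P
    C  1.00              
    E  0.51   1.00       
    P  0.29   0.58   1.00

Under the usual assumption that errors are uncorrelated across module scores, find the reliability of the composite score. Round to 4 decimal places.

0.8075

Var(C+E+P) = 10.6² + 5.9² + 16.2² + 2·[10.6·5.9·0.51 + 10.6·16.2·0.29 + 5.9·16.2·0.58] = 409.61 + 274.261 = 683.871.
Under uncorrelated errors the observed covariances equal the true-score covariances, so only the own-variance terms attenuate.
True-score variance = [10.6²·0.63 + 5.9²·0.75 + 16.2²·0.69] + 274.261 = 277.978 + 274.261 = 552.239.
Reliability = 552.239 / 683.871 = 0.8075.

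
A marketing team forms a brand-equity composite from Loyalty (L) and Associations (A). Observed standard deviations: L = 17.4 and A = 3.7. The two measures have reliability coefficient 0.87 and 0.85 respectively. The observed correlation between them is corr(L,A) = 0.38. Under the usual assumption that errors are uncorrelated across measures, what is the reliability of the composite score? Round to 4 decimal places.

Var(L+A) = 17.4² + 3.7² + 2·[17.4·3.7·0.38] = 316.45 + 48.9288 = 365.379.
Under uncorrelated errors the observed covariances equal the true-score covariances, so only the own-variance terms attenuate.
True-score variance = [17.4²·0.87 + 3.7²·0.85] + 48.9288 = 275.038 + 48.9288 = 323.966.
Reliability = 323.966 / 365.379 = 0.8867.

0.8867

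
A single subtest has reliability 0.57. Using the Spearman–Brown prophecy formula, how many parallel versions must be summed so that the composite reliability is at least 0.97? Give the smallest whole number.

25

k ≥ ρ*(1−ρ₁)/(ρ₁(1−ρ*)) = 0.97·0.43 / (0.57·0.03) = 24.392.
Smallest integer k = 25.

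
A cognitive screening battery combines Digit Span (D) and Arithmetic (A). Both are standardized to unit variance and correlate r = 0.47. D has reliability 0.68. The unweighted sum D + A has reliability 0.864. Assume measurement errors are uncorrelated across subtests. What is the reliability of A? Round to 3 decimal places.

0.920

Var(D+A) = 2 + 2·0.47 = 2.940.
True-score variance = ρ_D + ρ_A + 2·0.47, so 0.864 = (0.68 + ρ_A + 0.94) / 2.940.
ρ_A = 0.864·2.940 − 0.68 − 0.94 = 0.920.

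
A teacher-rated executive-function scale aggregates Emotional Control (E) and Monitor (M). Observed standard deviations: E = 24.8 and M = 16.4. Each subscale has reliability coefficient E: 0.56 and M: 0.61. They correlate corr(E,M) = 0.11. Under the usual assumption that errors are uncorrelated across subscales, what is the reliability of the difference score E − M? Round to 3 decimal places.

Var(E−M) = 24.8² + 16.4² − 2·24.8·16.4·0.11 = 884 − 89.4784 = 794.522.
Because errors are independent across components, Cov(Tᵢ,Tⱼ) = Cov(Xᵢ,Xⱼ); the off-diagonal part of the true-score variance is the same as above.
True-score variance = [24.8²·0.56 + 16.4²·0.61] − 89.4784 = 508.488 − 89.4784 = 419.01.
Reliability = 419.01 / 794.522 = 0.527.

0.527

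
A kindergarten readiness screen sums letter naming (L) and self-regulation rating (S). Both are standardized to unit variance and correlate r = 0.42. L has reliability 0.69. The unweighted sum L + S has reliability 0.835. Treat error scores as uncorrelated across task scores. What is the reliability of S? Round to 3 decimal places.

0.841

Var(L+S) = 2 + 2·0.42 = 2.840.
True-score variance = ρ_L + ρ_S + 2·0.42, so 0.835 = (0.69 + ρ_S + 0.84) / 2.840.
ρ_S = 0.835·2.840 − 0.69 − 0.84 = 0.841.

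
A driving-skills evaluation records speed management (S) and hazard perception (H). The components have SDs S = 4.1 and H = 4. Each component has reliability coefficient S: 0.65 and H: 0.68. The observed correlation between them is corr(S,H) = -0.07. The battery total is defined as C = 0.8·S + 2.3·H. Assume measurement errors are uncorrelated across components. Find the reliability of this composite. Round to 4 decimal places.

0.6616

Var(C) = 0.8²·4.1² + 2.3²·4² + 2·[1.84·4.1·4·(-0.07)] = 95.3984 − 4.22464 = 91.1738.
Because errors are independent across components, Cov(Tᵢ,Tⱼ) = Cov(Xᵢ,Xⱼ); the off-diagonal part of the true-score variance is the same as above.
True-score variance = [0.8²·4.1²·0.65 + 2.3²·4²·0.68] − 4.22464 = 64.5482 − 4.22464 = 60.3235.
Reliability = 60.3235 / 91.1738 = 0.6616.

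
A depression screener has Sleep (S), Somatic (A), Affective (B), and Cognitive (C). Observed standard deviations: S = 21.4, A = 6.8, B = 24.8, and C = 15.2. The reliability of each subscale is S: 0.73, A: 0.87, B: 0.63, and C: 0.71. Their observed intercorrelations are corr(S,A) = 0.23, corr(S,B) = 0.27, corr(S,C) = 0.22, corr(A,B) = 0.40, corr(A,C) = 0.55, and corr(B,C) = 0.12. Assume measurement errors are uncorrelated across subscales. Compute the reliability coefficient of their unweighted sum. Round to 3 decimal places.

Var(S+A+B+C) = 21.4² + 6.8² + 24.8² + 15.2² + 2·[21.4·6.8·0.23 + 21.4·24.8·0.27 + 21.4·15.2·0.22 + 6.8·24.8·0.40 + 6.8·15.2·0.55 + 24.8·15.2·0.12] = 1350.28 + 835.73 = 2186.01.
Because errors are independent across components, Cov(Tᵢ,Tⱼ) = Cov(Xᵢ,Xⱼ); the off-diagonal part of the true-score variance is the same as above.
True-score variance = [21.4²·0.73 + 6.8²·0.87 + 24.8²·0.63 + 15.2²·0.71] + 835.73 = 926.053 + 835.73 = 1761.78.
Reliability = 1761.78 / 2186.01 = 0.806.

0.806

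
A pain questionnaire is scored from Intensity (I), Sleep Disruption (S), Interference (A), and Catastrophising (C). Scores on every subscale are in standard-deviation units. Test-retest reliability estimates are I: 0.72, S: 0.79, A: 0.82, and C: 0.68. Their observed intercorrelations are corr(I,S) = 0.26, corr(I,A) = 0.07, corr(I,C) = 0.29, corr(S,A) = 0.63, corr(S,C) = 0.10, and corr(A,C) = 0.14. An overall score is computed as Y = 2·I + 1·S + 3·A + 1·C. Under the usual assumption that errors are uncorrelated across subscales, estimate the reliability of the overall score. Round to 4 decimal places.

Var(Y) = 2² + 1 + 3² + 1 + 2·[2·0.26 + 6·0.07 + 2·0.29 + 3·0.63 + 0.10 + 3·0.14] = 15 + 7.86 = 22.86.
With uncorrelated errors the cross-covariances are all true-score covariance, so they carry over unchanged; only the diagonal terms shrink to ρᵢσᵢ².
True-score variance = [2²·0.72 + 0.79 + 3²·0.82 + 0.68] + 7.86 = 11.73 + 7.86 = 19.59.
Reliability = 19.59 / 22.86 = 0.8570.

0.8570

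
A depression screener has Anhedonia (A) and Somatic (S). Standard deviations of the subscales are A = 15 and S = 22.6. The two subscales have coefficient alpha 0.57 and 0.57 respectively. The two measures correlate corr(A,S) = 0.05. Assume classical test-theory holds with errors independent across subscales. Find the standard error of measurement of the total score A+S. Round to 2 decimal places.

17.79

Var(total) = 735.76 + 33.9 = 769.66.
True-score variance = 419.383 + 33.9 = 453.283, so reliability = 0.5889.
Error variance = 769.66 − 453.283 = 316.377; SEM = √316.377 = 17.79.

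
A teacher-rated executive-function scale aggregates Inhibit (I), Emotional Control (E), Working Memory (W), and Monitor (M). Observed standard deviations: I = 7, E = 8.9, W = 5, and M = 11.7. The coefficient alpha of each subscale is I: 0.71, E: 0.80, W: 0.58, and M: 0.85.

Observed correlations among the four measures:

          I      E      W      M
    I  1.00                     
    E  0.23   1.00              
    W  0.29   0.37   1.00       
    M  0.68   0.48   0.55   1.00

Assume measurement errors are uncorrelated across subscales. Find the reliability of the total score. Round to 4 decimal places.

0.9057

Var(I+E+W+M) = 7² + 8.9² + 5² + 11.7² + 2·[7·8.9·0.23 + 7·5·0.29 + 7·11.7·0.68 + 8.9·5·0.37 + 8.9·11.7·0.48 + 5·11.7·0.55] = 290.1 + 357.587 = 647.687.
Because errors are independent across components, Cov(Tᵢ,Tⱼ) = Cov(Xᵢ,Xⱼ); the off-diagonal part of the true-score variance is the same as above.
True-score variance = [7²·0.71 + 8.9²·0.80 + 5²·0.58 + 11.7²·0.85] + 357.587 = 229.014 + 357.587 = 586.601.
Reliability = 586.601 / 647.687 = 0.9057.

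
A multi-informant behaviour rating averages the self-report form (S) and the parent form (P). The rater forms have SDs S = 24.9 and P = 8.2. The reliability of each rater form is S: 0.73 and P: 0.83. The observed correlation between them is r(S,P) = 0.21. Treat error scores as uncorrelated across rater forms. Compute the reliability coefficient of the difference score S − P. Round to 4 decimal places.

0.7027

Var(S−P) = 24.9² + 8.2² − 2·24.9·8.2·0.21 = 687.25 − 85.7556 = 601.494.
With uncorrelated errors the cross-covariances are all true-score covariance, so they carry over unchanged; only the diagonal terms shrink to ρᵢσᵢ².
True-score variance = [24.9²·0.73 + 8.2²·0.83] − 85.7556 = 508.416 − 85.7556 = 422.661.
Reliability = 422.661 / 601.494 = 0.7027.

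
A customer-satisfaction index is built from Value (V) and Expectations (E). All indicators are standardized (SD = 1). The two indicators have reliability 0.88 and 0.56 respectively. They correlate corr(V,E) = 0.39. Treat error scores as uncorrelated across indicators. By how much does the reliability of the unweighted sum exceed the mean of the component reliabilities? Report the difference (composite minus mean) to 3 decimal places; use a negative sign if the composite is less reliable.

0.079

Var(sum) = 2 + 0.78 = 2.78; true-score variance = 1.44 + 0.78 = 2.22; composite reliability = 0.7986.
Mean component reliability = 0.7200.
Difference = 0.7986 − 0.7200 = 0.079.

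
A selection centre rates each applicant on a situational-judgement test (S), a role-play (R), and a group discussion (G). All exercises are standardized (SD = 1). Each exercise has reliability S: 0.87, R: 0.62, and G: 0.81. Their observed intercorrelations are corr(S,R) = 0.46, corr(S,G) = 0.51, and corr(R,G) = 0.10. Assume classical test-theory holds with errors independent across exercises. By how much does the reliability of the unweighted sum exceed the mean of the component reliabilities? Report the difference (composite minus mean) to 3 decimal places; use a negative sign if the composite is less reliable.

Var(sum) = 3 + 2.14 = 5.14; true-score variance = 2.3 + 2.14 = 4.44; composite reliability = 0.8638.
Mean component reliability = 0.7667.
Difference = 0.8638 − 0.7667 = 0.097.

0.097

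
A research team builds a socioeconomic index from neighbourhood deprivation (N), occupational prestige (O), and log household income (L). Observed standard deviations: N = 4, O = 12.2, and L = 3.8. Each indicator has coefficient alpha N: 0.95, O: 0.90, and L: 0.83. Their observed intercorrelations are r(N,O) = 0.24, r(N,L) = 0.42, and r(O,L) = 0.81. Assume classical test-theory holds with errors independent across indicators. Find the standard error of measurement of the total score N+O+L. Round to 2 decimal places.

Var(total) = 179.28 + 111.295 = 290.575.
True-score variance = 161.141 + 111.295 = 272.436, so reliability = 0.9376.
Error variance = 290.575 − 272.436 = 18.1388; SEM = √18.1388 = 4.26.

4.26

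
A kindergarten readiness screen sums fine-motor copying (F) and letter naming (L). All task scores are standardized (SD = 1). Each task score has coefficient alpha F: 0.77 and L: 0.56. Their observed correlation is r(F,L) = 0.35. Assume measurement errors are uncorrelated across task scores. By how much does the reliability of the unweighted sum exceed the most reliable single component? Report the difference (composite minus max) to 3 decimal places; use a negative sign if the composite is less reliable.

-0.018

Var(sum) = 2 + 0.7 = 2.7; true-score variance = 1.33 + 0.7 = 2.03; composite reliability = 0.7519.
Max component reliability = 0.7700.
Difference = 0.7519 − 0.7700 = -0.018.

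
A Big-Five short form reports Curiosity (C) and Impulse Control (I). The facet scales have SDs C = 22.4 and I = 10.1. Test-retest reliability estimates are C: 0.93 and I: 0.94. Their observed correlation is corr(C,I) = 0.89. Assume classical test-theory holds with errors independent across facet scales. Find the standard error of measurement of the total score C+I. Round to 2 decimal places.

6.42

Var(total) = 603.77 + 402.707 = 1006.48.
True-score variance = 562.526 + 402.707 = 965.233, so reliability = 0.9590.
Error variance = 1006.48 − 965.233 = 41.2438; SEM = √41.2438 = 6.42.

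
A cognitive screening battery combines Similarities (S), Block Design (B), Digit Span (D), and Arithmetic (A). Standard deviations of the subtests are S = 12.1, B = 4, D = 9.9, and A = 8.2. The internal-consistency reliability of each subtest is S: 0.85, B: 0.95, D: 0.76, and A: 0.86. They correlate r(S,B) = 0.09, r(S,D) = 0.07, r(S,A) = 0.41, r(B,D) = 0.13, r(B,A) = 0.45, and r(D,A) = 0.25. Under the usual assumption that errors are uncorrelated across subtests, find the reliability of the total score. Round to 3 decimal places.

0.892

Var(S+B+D+A) = 12.1² + 4² + 9.9² + 8.2² + 2·[12.1·4·0.09 + 12.1·9.9·0.07 + 12.1·8.2·0.41 + 4·9.9·0.13 + 4·8.2·0.45 + 9.9·8.2·0.25] = 327.66 + 187.249 = 514.909.
Because errors are independent across components, Cov(Tᵢ,Tⱼ) = Cov(Xᵢ,Xⱼ); the off-diagonal part of the true-score variance is the same as above.
True-score variance = [12.1²·0.85 + 4²·0.95 + 9.9²·0.76 + 8.2²·0.86] + 187.249 = 271.962 + 187.249 = 459.212.
Reliability = 459.212 / 514.909 = 0.892.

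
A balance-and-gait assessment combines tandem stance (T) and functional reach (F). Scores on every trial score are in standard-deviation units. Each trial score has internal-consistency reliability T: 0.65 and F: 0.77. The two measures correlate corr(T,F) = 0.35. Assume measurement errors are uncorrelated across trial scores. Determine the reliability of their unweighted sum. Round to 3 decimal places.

0.785

Var(T+F) = 2 + 2·[0.35] = 2 + 0.7 = 2.7.
Under uncorrelated errors the observed covariances equal the true-score covariances, so only the own-variance terms attenuate.
True-score variance = [0.65 + 0.77] + 0.7 = 1.42 + 0.7 = 2.12.
Reliability = 2.12 / 2.7 = 0.785.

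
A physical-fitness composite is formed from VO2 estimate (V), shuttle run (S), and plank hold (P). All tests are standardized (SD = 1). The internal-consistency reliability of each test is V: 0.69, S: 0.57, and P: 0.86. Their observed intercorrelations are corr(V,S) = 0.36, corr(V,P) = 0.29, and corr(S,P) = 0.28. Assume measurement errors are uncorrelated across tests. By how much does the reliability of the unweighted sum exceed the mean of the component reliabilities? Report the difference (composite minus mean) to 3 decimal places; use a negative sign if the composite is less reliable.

Var(sum) = 3 + 1.86 = 4.86; true-score variance = 2.12 + 1.86 = 3.98; composite reliability = 0.8189.
Mean component reliability = 0.7067.
Difference = 0.8189 − 0.7067 = 0.112.

0.112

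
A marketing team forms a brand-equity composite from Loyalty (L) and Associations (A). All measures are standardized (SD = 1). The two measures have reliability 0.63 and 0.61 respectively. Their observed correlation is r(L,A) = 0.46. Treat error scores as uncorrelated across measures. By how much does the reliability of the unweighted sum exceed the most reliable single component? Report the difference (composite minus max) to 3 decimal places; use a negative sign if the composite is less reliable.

Var(sum) = 2 + 0.92 = 2.92; true-score variance = 1.24 + 0.92 = 2.16; composite reliability = 0.7397.
Max component reliability = 0.6300.
Difference = 0.7397 − 0.6300 = 0.110.

0.110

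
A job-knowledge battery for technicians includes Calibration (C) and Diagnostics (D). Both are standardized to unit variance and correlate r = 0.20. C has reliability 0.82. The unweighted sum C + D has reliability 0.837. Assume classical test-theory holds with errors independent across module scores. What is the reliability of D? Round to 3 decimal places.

0.789

Var(C+D) = 2 + 2·0.20 = 2.400.
True-score variance = ρ_C + ρ_D + 2·0.20, so 0.837 = (0.82 + ρ_D + 0.40) / 2.400.
ρ_D = 0.837·2.400 − 0.82 − 0.40 = 0.789.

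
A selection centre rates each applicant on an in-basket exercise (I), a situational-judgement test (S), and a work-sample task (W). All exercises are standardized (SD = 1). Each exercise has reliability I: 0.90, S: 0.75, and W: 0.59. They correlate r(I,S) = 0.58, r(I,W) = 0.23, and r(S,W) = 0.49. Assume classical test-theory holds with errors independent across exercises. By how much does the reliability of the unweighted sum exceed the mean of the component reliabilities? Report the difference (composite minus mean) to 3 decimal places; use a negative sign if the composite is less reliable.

Var(sum) = 3 + 2.6 = 5.6; true-score variance = 2.24 + 2.6 = 4.84; composite reliability = 0.8643.
Mean component reliability = 0.7467.
Difference = 0.8643 − 0.7467 = 0.118.

0.118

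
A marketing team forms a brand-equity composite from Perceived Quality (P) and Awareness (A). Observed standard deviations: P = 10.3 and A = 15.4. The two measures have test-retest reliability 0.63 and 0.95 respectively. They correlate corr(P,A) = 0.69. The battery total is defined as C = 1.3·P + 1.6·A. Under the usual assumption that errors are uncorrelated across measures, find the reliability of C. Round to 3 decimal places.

0.922

Var(C) = 1.3²·10.3² + 1.6²·15.4² + 2·[2.08·10.3·15.4·0.69] = 786.422 + 455.303 = 1241.72.
Because errors are independent across components, Cov(Tᵢ,Tⱼ) = Cov(Xᵢ,Xⱼ); the off-diagonal part of the true-score variance is the same as above.
True-score variance = [1.3²·10.3²·0.63 + 1.6²·15.4²·0.95] + 455.303 = 689.727 + 455.303 = 1145.03.
Reliability = 1145.03 / 1241.72 = 0.922.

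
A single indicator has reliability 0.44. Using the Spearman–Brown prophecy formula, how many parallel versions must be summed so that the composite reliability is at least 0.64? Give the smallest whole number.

k ≥ ρ*(1−ρ₁)/(ρ₁(1−ρ*)) = 0.64·0.56 / (0.44·0.36) = 2.263.
Smallest integer k = 3.

3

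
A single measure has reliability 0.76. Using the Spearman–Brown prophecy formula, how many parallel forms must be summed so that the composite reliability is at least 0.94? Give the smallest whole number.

k ≥ ρ*(1−ρ₁)/(ρ₁(1−ρ*)) = 0.94·0.24 / (0.76·0.06) = 4.947.
Smallest integer k = 5.

5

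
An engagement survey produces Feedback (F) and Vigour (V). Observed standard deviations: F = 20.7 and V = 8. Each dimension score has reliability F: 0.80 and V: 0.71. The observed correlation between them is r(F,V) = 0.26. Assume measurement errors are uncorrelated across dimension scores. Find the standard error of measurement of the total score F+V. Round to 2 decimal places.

10.21

Var(total) = 492.49 + 86.112 = 578.602.
True-score variance = 388.232 + 86.112 = 474.344, so reliability = 0.8198.
Error variance = 578.602 − 474.344 = 104.258; SEM = √104.258 = 10.21.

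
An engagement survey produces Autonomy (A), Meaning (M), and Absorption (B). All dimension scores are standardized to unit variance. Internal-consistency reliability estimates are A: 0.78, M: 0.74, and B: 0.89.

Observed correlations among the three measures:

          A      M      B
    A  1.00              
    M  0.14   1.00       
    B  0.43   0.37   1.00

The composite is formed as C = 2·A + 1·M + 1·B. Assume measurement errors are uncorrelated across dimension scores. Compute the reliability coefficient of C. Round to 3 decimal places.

0.861

Var(C) = 2² + 1 + 1 + 2·[2·0.14 + 2·0.43 + 0.37] = 6 + 3.02 = 9.02.
Under uncorrelated errors the observed covariances equal the true-score covariances, so only the own-variance terms attenuate.
True-score variance = [2²·0.78 + 0.74 + 0.89] + 3.02 = 4.75 + 3.02 = 7.77.
Reliability = 7.77 / 9.02 = 0.861.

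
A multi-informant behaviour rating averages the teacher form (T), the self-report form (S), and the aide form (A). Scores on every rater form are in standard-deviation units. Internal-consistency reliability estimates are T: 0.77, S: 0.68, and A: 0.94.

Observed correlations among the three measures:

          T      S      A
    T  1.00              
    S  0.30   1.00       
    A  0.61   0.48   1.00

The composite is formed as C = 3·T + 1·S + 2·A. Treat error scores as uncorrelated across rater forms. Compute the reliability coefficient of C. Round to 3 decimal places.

Var(C) = 3² + 1 + 2² + 2·[3·0.30 + 6·0.61 + 2·0.48] = 14 + 11.04 = 25.04.
With uncorrelated errors the cross-covariances are all true-score covariance, so they carry over unchanged; only the diagonal terms shrink to ρᵢσᵢ².
True-score variance = [3²·0.77 + 0.68 + 2²·0.94] + 11.04 = 11.37 + 11.04 = 22.41.
Reliability = 22.41 / 25.04 = 0.895.

0.895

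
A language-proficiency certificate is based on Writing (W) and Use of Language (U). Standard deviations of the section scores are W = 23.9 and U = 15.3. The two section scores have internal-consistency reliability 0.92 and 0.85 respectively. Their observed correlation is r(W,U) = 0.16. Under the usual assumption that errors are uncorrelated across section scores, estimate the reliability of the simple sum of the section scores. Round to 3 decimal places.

0.912

Var(W+U) = 23.9² + 15.3² + 2·[23.9·15.3·0.16] = 805.3 + 117.014 = 922.314.
Because errors are independent across components, Cov(Tᵢ,Tⱼ) = Cov(Xᵢ,Xⱼ); the off-diagonal part of the true-score variance is the same as above.
True-score variance = [23.9²·0.92 + 15.3²·0.85] + 117.014 = 724.49 + 117.014 = 841.504.
Reliability = 841.504 / 922.314 = 0.912.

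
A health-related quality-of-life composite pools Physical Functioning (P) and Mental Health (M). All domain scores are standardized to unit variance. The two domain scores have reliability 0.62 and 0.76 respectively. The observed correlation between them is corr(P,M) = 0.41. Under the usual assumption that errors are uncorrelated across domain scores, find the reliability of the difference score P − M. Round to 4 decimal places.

Var(P−M) = 1 + 1 − 2·0.41 = 2 − 0.82 = 1.18.
Because errors are independent across components, Cov(Tᵢ,Tⱼ) = Cov(Xᵢ,Xⱼ); the off-diagonal part of the true-score variance is the same as above.
True-score variance = [0.62 + 0.76] − 0.82 = 1.38 − 0.82 = 0.56.
Reliability = 0.56 / 1.18 = 0.4746.

0.4746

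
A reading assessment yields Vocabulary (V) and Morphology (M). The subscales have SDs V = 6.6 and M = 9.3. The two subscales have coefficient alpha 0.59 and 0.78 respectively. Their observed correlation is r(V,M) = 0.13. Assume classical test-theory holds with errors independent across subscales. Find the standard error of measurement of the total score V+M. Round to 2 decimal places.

Var(total) = 130.05 + 15.9588 = 146.009.
True-score variance = 93.1626 + 15.9588 = 109.121, so reliability = 0.7474.
Error variance = 146.009 − 109.121 = 36.8874; SEM = √36.8874 = 6.07.

6.07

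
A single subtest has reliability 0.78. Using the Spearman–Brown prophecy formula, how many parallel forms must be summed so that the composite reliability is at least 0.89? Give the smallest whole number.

3

k ≥ ρ*(1−ρ₁)/(ρ₁(1−ρ*)) = 0.89·0.22 / (0.78·0.11) = 2.282.
Smallest integer k = 3.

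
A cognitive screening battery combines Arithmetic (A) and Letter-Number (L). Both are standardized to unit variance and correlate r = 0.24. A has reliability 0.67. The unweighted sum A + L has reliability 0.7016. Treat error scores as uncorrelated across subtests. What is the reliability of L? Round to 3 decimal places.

Var(A+L) = 2 + 2·0.24 = 2.480.
True-score variance = ρ_A + ρ_L + 2·0.24, so 0.7016 = (0.67 + ρ_L + 0.48) / 2.480.
ρ_L = 0.7016·2.480 − 0.67 − 0.48 = 0.590.

0.590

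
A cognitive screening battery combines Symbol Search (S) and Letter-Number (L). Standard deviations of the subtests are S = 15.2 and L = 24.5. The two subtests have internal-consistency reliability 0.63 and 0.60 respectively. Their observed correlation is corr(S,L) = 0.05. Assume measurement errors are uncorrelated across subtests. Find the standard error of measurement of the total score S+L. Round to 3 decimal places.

Var(total) = 831.29 + 37.24 = 868.53.
True-score variance = 505.705 + 37.24 = 542.945, so reliability = 0.6251.
Error variance = 868.53 − 542.945 = 325.585; SEM = √325.585 = 18.044.

18.044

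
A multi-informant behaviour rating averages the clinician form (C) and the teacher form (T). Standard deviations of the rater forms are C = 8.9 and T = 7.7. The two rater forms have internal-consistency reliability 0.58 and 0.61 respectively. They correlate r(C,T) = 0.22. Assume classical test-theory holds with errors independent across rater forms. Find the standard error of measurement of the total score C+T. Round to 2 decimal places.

Var(total) = 138.5 + 30.1532 = 168.653.
True-score variance = 82.1087 + 30.1532 = 112.262, so reliability = 0.6656.
Error variance = 168.653 − 112.262 = 56.3913; SEM = √56.3913 = 7.51.

7.51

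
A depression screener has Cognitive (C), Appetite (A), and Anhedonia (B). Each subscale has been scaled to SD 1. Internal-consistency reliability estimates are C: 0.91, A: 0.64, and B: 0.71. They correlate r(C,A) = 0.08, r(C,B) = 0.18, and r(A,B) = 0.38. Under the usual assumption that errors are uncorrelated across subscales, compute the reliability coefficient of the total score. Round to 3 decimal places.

0.827

Var(C+A+B) = 3 + 2·[0.08 + 0.18 + 0.38] = 3 + 1.28 = 4.28.
Under uncorrelated errors the observed covariances equal the true-score covariances, so only the own-variance terms attenuate.
True-score variance = [0.91 + 0.64 + 0.71] + 1.28 = 2.26 + 1.28 = 3.54.
Reliability = 3.54 / 4.28 = 0.827.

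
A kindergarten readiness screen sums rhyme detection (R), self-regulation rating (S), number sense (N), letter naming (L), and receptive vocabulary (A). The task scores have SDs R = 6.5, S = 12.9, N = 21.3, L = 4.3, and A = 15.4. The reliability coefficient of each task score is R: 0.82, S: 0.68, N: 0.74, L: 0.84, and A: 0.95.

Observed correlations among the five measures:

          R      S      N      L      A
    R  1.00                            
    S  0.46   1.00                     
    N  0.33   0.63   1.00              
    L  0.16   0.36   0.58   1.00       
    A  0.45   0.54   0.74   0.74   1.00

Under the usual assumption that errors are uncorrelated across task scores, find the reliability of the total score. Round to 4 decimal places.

0.9218

Var(R+S+N+L+A) = 6.5² + 12.9² + 21.3² + 4.3² + 15.4² + 2·[6.5·12.9·0.46 + 6.5·21.3·0.33 + 6.5·4.3·0.16 + 6.5·15.4·0.45 + 12.9·21.3·0.63 + 12.9·4.3·0.36 + 12.9·15.4·0.54 + 21.3·4.3·0.58 + 21.3·15.4·0.74 + 4.3·15.4·0.74] = 918 + 1557.97 = 2475.97.
With uncorrelated errors the cross-covariances are all true-score covariance, so they carry over unchanged; only the diagonal terms shrink to ρᵢσᵢ².
True-score variance = [6.5²·0.82 + 12.9²·0.68 + 21.3²·0.74 + 4.3²·0.84 + 15.4²·0.95] + 1557.97 = 724.368 + 1557.97 = 2282.34.
Reliability = 2282.34 / 2475.97 = 0.9218.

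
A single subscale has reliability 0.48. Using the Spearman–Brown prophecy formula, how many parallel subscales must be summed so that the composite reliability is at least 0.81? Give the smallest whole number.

5

k ≥ ρ*(1−ρ₁)/(ρ₁(1−ρ*)) = 0.81·0.52 / (0.48·0.19) = 4.618.
Smallest integer k = 5.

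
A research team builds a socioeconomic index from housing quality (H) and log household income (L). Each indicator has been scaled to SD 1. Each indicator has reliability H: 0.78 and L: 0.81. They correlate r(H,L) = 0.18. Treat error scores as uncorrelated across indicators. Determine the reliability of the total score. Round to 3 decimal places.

0.826

Var(H+L) = 2 + 2·[0.18] = 2 + 0.36 = 2.36.
Because errors are independent across components, Cov(Tᵢ,Tⱼ) = Cov(Xᵢ,Xⱼ); the off-diagonal part of the true-score variance is the same as above.
True-score variance = [0.78 + 0.81] + 0.36 = 1.59 + 0.36 = 1.95.
Reliability = 1.95 / 2.36 = 0.826.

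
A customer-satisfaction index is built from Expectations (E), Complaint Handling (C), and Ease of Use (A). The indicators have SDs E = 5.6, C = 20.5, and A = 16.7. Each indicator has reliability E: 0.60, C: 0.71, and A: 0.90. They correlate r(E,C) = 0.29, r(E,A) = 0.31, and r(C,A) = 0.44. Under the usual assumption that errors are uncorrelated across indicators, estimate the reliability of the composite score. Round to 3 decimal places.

0.860

Var(E+C+A) = 5.6² + 20.5² + 16.7² + 2·[5.6·20.5·0.29 + 5.6·16.7·0.31 + 20.5·16.7·0.44] = 730.5 + 425.834 = 1156.33.
Under uncorrelated errors the observed covariances equal the true-score covariances, so only the own-variance terms attenuate.
True-score variance = [5.6²·0.60 + 20.5²·0.71 + 16.7²·0.90] + 425.834 = 568.194 + 425.834 = 994.029.
Reliability = 994.029 / 1156.33 = 0.860.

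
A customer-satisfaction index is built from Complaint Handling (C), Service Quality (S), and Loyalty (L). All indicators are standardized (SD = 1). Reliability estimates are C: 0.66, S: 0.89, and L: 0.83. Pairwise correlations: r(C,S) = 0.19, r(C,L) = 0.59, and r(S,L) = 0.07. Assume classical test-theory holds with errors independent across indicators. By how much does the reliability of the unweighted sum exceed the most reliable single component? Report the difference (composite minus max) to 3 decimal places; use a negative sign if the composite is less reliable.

Var(sum) = 3 + 1.7 = 4.7; true-score variance = 2.38 + 1.7 = 4.08; composite reliability = 0.8681.
Max component reliability = 0.8900.
Difference = 0.8681 − 0.8900 = -0.022.

-0.022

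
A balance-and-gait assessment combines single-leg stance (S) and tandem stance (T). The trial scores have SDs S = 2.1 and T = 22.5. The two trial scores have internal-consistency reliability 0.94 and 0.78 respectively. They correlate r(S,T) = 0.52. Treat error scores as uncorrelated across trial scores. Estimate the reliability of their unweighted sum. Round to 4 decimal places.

0.8006

Var(S+T) = 2.1² + 22.5² + 2·[2.1·22.5·0.52] = 510.66 + 49.14 = 559.8.
Under uncorrelated errors the observed covariances equal the true-score covariances, so only the own-variance terms attenuate.
True-score variance = [2.1²·0.94 + 22.5²·0.78] + 49.14 = 399.02 + 49.14 = 448.16.
Reliability = 448.16 / 559.8 = 0.8006.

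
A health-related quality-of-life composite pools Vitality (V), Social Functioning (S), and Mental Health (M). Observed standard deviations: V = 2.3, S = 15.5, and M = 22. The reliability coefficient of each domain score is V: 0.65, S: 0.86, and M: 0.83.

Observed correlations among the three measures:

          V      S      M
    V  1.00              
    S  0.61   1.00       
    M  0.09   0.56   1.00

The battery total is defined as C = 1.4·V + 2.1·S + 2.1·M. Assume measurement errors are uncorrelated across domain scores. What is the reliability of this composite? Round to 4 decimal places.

0.8979

Var(C) = 1.4²·2.3² + 2.1²·15.5² + 2.1²·22² + 2·[2.94·2.3·15.5·0.61 + 2.94·2.3·22·0.09 + 4.41·15.5·22·0.56] = 3204.31 + 1838.91 = 5043.23.
Because errors are independent across components, Cov(Tᵢ,Tⱼ) = Cov(Xᵢ,Xⱼ); the off-diagonal part of the true-score variance is the same as above.
True-score variance = [1.4²·2.3²·0.65 + 2.1²·15.5²·0.86 + 2.1²·22²·0.83] + 1838.91 = 2689.5 + 1838.91 = 4528.41.
Reliability = 4528.41 / 5043.23 = 0.8979.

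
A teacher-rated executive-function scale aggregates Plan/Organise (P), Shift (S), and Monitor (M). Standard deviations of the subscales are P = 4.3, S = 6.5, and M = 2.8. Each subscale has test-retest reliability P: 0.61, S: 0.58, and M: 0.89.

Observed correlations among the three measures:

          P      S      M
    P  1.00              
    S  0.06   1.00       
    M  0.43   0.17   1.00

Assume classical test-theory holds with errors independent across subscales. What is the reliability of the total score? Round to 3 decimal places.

0.708

Var(P+S+M) = 4.3² + 6.5² + 2.8² + 2·[4.3·6.5·0.06 + 4.3·2.8·0.43 + 6.5·2.8·0.17] = 68.58 + 19.8964 = 88.4764.
Because errors are independent across components, Cov(Tᵢ,Tⱼ) = Cov(Xᵢ,Xⱼ); the off-diagonal part of the true-score variance is the same as above.
True-score variance = [4.3²·0.61 + 6.5²·0.58 + 2.8²·0.89] + 19.8964 = 42.7615 + 19.8964 = 62.6579.
Reliability = 62.6579 / 88.4764 = 0.708.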